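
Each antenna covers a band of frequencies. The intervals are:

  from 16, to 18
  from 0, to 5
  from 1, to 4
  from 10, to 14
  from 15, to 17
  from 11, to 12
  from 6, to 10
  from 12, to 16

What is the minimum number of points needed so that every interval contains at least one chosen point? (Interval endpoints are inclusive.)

4

Sort by right endpoint; whenever an interval is uncovered, place a point at its right end.
Sorted: [1,4] [0,5] [6,10] [11,12] [10,14] [12,16] [15,17] [16,18]
{[1,4],[0,5]} hit by 4; {[6,10]} hit by 10; {[11,12],[10,14],[12,16]} hit by 12; {[15,17],[16,18]} hit by 17.
Points: 4, 10, 12, 17 (4 total).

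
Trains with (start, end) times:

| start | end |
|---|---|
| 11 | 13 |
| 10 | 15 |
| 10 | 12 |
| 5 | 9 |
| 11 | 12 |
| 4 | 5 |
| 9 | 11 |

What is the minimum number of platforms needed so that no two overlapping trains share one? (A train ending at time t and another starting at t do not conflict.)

4

The answer is the maximum number of intervals overlapping at any instant.
Events (time:±→running): 4:+→1 5:-→0 5:+→1 9:-→0 9:+→1 10:+→2 10:+→3 11:-→2 11:+→3 11:+→4 … peak 4.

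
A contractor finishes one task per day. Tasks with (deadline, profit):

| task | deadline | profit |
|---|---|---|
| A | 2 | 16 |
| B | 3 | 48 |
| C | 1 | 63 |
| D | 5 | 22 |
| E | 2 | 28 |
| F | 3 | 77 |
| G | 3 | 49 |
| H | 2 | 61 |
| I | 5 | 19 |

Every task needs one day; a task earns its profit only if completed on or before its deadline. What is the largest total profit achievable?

Take jobs in profit order; each goes to the latest open slot no later than its deadline.
Profit order: F=77 C=63 H=61 G=49 B=48 E=28 D=22 I=19 A=16
Assign: F→slot 3, C→slot 1, H→slot 2, G skipped, B skipped, E skipped, D→slot 5, I→slot 4, A skipped.
Slots: [1:C] [2:H] [3:F] [4:I] [5:D]
Profit = 63 + 61 + 77 + 19 + 22 = 242

242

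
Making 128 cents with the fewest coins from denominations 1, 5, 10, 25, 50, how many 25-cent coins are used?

Greedy: take as many of the largest coin as possible, then repeat with the remainder.
128 = 2×50 + 1×25 + 3×1
Count of 25: 1

1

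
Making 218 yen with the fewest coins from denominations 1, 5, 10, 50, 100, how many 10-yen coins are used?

1

218 − 2×100→18 − 1×10→8 − 1×5→3 − 3×1→0
Count of 10: 1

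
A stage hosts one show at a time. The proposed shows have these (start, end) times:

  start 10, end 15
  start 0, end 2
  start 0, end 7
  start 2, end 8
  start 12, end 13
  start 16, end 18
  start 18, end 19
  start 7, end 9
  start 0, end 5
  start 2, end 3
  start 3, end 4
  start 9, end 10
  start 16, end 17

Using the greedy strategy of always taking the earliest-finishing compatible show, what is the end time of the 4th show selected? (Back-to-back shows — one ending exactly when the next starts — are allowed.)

Sorted by end: (0,2)  (2,3)  (3,4)  (0,5)  (0,7)  (2,8)  (7,9)  (9,10)  (12,13)  (10,15)  (16,17)  (16,18)  (18,19)
take (0,2); take (2,3); take (3,4); skip (2,8); take (7,9); take (9,10); take (12,13); take (16,17); skip (16,18); take (18,19).
Selected: (0,2) (2,3) (3,4) (7,9) (9,10) (12,13) (16,17) (18,19)

9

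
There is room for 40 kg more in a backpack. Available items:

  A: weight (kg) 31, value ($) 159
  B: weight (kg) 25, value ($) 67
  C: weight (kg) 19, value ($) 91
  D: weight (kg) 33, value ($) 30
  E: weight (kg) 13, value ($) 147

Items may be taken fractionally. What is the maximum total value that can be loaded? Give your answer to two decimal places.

Ratios (sorted): E 11.31, A 5.13, C 4.79, B 2.68, D 0.91
take E (13 @ 147); take 27/31 of A → 138.48. Capacity used 40/40.
Total value = 285.48

285.48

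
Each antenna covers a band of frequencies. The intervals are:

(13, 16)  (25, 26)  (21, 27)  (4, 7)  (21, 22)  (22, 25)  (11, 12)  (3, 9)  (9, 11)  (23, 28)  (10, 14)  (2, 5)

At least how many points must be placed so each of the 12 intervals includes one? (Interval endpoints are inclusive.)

By right end: [2,5]  [4,7]  [3,9]  [9,11]  [11,12]  [10,14]  [13,16]  [21,22]  [22,25]  [25,26]  [21,27]  [23,28]
[2,5] uncovered → point at 5; [9,11] uncovered → point at 11; [13,16] uncovered → point at 16; [21,22] uncovered → point at 22; [25,26] uncovered → point at 26.
Points: 5, 11, 16, 22, 26 (5 total).

5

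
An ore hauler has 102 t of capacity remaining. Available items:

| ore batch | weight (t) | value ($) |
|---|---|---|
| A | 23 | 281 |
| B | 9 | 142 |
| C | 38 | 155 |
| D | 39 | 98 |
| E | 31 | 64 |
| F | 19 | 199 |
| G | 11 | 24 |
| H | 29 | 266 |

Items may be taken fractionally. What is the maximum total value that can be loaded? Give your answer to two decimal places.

Ratios (sorted): B 15.78, A 12.22, F 10.47, H 9.17, C 4.08, D 2.51, G 2.18, E 2.06
take B (9 @ 142); take A (23 @ 281); take F (19 @ 199); take H (29 @ 266); take 22/38 of C → 89.74. Capacity used 102/102.
Total value = 977.74

977.74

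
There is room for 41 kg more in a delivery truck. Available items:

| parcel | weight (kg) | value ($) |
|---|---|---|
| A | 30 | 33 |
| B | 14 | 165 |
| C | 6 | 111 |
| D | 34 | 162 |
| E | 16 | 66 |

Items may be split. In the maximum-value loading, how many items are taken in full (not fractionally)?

Order: C (111/6=18.50) > B (165/14=11.79) > D (162/34=4.76) > E (66/16=4.12) > A (33/30=1.10)
Fill: take C (6 @ 111) → take B (14 @ 165) → take 21/34 of D → 100.06; 41/41 used.
2 item(s) taken whole; one partial (take 21/34 of D).

2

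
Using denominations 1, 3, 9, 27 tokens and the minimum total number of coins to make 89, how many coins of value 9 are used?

89 = 3×27 + 2×3 + 2×1
Count of 9: 0

0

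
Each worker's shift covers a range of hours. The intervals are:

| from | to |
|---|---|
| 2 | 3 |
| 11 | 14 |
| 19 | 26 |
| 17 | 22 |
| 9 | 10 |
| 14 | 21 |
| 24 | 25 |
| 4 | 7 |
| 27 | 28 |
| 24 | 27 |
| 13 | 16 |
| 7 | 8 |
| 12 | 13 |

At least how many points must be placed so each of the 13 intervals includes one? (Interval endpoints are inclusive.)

Process intervals by earliest right end; each time one isn't hit yet, stab at its right endpoint.
By right end: [2,3]  [4,7]  [7,8]  [9,10]  [12,13]  [11,14]  [13,16]  [14,21]  [17,22]  [24,25]  [19,26]  [24,27]  [27,28]
[2,3] uncovered → point at 3; [4,7] uncovered → point at 7; [9,10] uncovered → point at 10; [12,13] uncovered → point at 13; [14,21] uncovered → point at 21; [24,25] uncovered → point at 25; [27,28] uncovered → point at 28.
Points: 3, 7, 10, 13, 21, 25, 28 (7 total).

7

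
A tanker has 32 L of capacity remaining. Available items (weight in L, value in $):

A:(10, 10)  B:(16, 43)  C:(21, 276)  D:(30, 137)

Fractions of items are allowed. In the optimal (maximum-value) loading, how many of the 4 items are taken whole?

1

Greedy by value/weight ratio, highest first.
Ratios (sorted): C 13.14, D 4.57, B 2.69, A 1.00
take C (21 @ 276); take 11/30 of D → 50.23. Capacity used 32/32.
1 item(s) taken whole; one partial (take 11/30 of D).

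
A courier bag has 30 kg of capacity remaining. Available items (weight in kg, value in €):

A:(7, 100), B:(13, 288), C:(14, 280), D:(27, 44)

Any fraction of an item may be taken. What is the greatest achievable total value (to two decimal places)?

Sort by value per unit weight and fill in that order.
Ratios (sorted): B 22.15, C 20.00, A 14.29, D 1.63
take B (13 @ 288); take C (14 @ 280); take 3/7 of A → 42.86. Capacity used 30/30.
Total value = 610.86

610.86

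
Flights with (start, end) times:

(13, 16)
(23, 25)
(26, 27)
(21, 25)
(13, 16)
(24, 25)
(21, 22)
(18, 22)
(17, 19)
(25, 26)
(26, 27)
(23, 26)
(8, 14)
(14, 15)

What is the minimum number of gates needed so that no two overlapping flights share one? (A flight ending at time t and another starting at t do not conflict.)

4

starts: [8, 13, 13, 14, 17, 18, 21, 21, 23, 23, 24, 25, 26, 26]
ends:   [14, 15, 16, 16, 19, 22, 22, 25, 25, 25, 26, 26, 27, 27]
s8→1 s13→2 s13→3 e14→2 s14→3 e15→2 e16→1 e16→0 s17→1 s18→2 e19→1 s21→2 s21→3 e22→2 e22→1 s23→2 s23→3 s24→4  — peak 4.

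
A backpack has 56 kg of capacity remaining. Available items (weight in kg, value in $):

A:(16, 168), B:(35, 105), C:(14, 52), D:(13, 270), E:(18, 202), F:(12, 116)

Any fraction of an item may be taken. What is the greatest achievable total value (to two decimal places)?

727.00

Ratios (sorted): D 20.77, E 11.22, A 10.50, F 9.67, C 3.71, B 3.00
take D (13 @ 270); take E (18 @ 202); take A (16 @ 168); take 9/12 of F → 87.00. Capacity used 56/56.
Total value = 727.00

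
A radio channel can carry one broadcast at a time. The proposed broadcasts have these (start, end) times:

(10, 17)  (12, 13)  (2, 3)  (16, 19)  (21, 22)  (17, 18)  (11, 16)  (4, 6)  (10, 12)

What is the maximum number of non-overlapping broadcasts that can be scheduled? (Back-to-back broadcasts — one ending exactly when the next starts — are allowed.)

Greedy by earliest finish: after sorting by end time, pick each interval compatible with the last pick.
Sorted by end: (2,3)  (4,6)  (10,12)  (12,13)  (11,16)  (10,17)  (17,18)  (16,19)  (21,22)
take (2,3); take (4,6); take (10,12); take (12,13); take (17,18); take (21,22).
Selected 6 broadcasts.

6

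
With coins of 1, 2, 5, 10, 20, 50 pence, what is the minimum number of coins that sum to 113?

5

Greedy: take as many of the largest coin as possible, then repeat with the remainder.
113 = 2×50 + 1×10 + 1×2 + 1×1
Total coins = 2 + 1 + 1 + 1 = 5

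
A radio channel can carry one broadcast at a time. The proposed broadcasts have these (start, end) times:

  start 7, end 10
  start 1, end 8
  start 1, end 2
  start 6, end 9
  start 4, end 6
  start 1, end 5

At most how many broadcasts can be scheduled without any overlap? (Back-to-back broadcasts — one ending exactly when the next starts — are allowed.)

By end time: (1,2), (1,5), (4,6), (1,8), (6,9), (7,10).
Pick (1,2); next start ≥ 2 → (4,6); next start ≥ 6 → (6,9).
Selected 3 broadcasts.

3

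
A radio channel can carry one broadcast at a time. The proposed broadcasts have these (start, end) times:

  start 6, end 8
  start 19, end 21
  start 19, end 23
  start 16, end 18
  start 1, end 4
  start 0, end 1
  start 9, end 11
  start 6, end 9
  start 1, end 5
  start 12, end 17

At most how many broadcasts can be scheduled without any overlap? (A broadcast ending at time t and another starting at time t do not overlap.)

6

Sort by end time and greedily take each interval whose start is ≥ the last chosen end.
Sorted by end: (0,1)  (1,4)  (1,5)  (6,8)  (6,9)  (9,11)  (12,17)  (16,18)  (19,21)  (19,23)
take (0,1); take (1,4); take (6,8); take (9,11); take (12,17); skip (16,18); take (19,21).
Selected 6 broadcasts.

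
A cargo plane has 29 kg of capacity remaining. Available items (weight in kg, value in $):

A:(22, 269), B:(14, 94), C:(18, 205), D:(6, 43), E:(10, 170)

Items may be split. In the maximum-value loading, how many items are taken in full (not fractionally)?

1

Sort by value per unit weight and fill in that order.
Ratios (sorted): E 17.00, A 12.23, C 11.39, D 7.17, B 6.71
take E (10 @ 170); take 19/22 of A → 232.32. Capacity used 29/29.
1 item(s) taken whole; one partial (take 19/22 of A).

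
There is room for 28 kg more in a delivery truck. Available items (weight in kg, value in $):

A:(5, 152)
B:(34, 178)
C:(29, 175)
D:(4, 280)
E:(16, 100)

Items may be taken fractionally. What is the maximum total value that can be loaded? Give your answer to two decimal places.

550.10

Sort by value per unit weight and fill in that order.
Order: D (280/4=70.00) > A (152/5=30.40) > E (100/16=6.25) > C (175/29=6.03) > B (178/34=5.24)
Fill: take D (4 @ 280) → take A (5 @ 152) → take E (16 @ 100) → take 3/29 of C → 18.10; 28/28 used.
Total value = 550.10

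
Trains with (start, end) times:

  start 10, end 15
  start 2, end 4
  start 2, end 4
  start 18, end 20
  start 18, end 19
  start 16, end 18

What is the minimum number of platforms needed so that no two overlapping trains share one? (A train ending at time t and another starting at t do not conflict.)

2

Events (time:±→running): 2:+→1 2:+→2 … peak 2.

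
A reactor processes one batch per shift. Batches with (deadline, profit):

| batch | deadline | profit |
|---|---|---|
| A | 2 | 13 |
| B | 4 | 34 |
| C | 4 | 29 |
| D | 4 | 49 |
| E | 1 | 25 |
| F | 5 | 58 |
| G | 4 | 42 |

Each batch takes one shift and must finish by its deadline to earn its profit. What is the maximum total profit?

Profit order: F=58 D=49 G=42 B=34 C=29 E=25 A=13
Assign: F→slot 5, D→slot 4, G→slot 3, B→slot 2, C→slot 1, E skipped, A skipped.
Slots: [1:C] [2:B] [3:G] [4:D] [5:F]
Profit = 29 + 34 + 42 + 49 + 58 = 212

212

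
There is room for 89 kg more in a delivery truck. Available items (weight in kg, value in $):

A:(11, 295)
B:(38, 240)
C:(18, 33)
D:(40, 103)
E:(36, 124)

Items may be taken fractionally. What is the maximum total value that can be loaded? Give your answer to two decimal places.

Sort by value per unit weight and fill in that order.
Ratios (sorted): A 26.82, B 6.32, E 3.44, D 2.58, C 1.83
take A (11 @ 295); take B (38 @ 240); take E (36 @ 124); take 4/40 of D → 10.30. Capacity used 89/89.
Total value = 669.30

669.30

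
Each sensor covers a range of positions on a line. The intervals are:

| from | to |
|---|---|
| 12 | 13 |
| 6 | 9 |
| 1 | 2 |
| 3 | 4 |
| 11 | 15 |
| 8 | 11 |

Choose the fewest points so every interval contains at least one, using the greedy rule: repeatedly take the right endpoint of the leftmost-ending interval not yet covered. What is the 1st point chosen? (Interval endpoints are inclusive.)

Process intervals by earliest right end; each time one isn't hit yet, stab at its right endpoint.
By right end: [1,2]  [3,4]  [6,9]  [8,11]  [12,13]  [11,15]
[1,2] uncovered → point at 2; [3,4] uncovered → point at 4; [6,9] uncovered → point at 9; [12,13] uncovered → point at 13.
Points: 2, 4, 9, 13 (4 total).

2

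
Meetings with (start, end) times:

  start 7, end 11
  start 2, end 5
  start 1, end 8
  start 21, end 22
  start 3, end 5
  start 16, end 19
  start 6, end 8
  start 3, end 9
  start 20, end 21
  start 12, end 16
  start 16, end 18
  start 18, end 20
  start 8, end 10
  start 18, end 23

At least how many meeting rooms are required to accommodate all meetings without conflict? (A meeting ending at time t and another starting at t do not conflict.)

4

starts: [1, 2, 3, 3, 6, 7, 8, 12, 16, 16, 18, 18, 20, 21]
ends:   [5, 5, 8, 8, 9, 10, 11, 16, 18, 19, 20, 21, 22, 23]
s1→1 s2→2 s3→3 s3→4  — peak 4.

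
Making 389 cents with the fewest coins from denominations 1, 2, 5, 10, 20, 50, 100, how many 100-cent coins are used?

389 − 3×100→89 − 1×50→39 − 1×20→19 − 1×10→9 − 1×5→4 − 2×2→0
Count of 100: 3

3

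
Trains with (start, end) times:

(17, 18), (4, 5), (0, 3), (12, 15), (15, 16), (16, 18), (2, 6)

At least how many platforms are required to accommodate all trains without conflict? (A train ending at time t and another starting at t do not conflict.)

Count concurrent intervals with a sweep; the peak is the room count.
starts: [0, 2, 4, 12, 15, 16, 17]
ends:   [3, 5, 6, 15, 16, 18, 18]
s0→1 s2→2  — peak 2.

2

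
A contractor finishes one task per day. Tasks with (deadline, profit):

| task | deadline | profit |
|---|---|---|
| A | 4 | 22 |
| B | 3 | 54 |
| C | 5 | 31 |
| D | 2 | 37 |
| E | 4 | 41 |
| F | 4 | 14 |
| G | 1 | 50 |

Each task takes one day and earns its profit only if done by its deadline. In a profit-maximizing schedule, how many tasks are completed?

5

Profit order: B=54 G=50 E=41 D=37 C=31 A=22 F=14
Assign: B→slot 3, G→slot 1, E→slot 4, D→slot 2, C→slot 5, A skipped, F skipped.
Slots: [1:G] [2:D] [3:B] [4:E] [5:C]
5 of 7 scheduled.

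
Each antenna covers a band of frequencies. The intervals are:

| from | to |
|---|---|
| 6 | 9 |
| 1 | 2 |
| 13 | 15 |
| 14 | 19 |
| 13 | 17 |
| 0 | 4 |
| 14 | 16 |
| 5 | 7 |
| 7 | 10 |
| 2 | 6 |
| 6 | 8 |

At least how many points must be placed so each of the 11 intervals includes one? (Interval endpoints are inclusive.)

Process intervals by earliest right end; each time one isn't hit yet, stab at its right endpoint.
Sorted: [1,2] [0,4] [2,6] [5,7] [6,8] [6,9] [7,10] [13,15] [14,16] [13,17] [14,19]
{[1,2],[0,4],[2,6]} hit by 2; {[5,7],[6,8],[6,9],[7,10]} hit by 7; {[13,15],[14,16],[13,17],[14,19]} hit by 15.
Points: 2, 7, 15 (3 total).

3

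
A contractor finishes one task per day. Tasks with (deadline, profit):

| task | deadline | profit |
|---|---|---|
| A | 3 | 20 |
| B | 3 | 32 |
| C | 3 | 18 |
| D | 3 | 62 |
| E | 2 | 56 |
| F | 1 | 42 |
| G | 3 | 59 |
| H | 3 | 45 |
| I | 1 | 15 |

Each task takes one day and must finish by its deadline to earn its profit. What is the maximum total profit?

177

Sort by profit descending; place each in the latest free slot ≤ its deadline.
By profit: D(d3,62), G(d3,59), E(d2,56), H(d3,45), F(d1,42), B(d3,32), A(d3,20), C(d3,18), I(d1,15)
D→slot 3; G→slot 2; E→slot 1; H skipped; F skipped; B skipped; A skipped; C skipped; I skipped.
Profit = 56 + 59 + 62 = 177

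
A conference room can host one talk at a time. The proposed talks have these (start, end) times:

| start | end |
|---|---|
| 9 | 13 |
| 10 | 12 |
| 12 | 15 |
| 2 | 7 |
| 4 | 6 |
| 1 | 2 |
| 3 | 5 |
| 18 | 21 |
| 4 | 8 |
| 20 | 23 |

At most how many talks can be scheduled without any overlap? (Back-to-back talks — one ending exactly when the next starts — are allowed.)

Greedy by earliest finish: after sorting by end time, pick each interval compatible with the last pick.
By end time: (1,2), (3,5), (4,6), (2,7), (4,8), (10,12), (9,13), (12,15), (18,21), (20,23).
Pick (1,2); next start ≥ 2 → (3,5); next start ≥ 5 → (10,12); next start ≥ 12 → (12,15); next start ≥ 15 → (18,21).
Selected 5 talks.

5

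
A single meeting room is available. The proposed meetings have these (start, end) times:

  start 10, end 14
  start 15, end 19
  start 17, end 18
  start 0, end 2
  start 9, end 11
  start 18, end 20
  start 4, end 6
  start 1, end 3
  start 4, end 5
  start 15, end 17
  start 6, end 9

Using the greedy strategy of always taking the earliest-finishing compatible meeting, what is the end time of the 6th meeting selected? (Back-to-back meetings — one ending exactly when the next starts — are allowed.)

18

Greedy by earliest finish: after sorting by end time, pick each interval compatible with the last pick.
By end time: (0,2), (1,3), (4,5), (4,6), (6,9), (9,11), (10,14), (15,17), (17,18), (15,19), (18,20).
Pick (0,2); next start ≥ 2 → (4,5); next start ≥ 5 → (6,9); next start ≥ 9 → (9,11); next start ≥ 11 → (15,17); next start ≥ 17 → (17,18); next start ≥ 18 → (18,20).
Selected: (0,2) (4,5) (6,9) (9,11) (15,17) (17,18) (18,20)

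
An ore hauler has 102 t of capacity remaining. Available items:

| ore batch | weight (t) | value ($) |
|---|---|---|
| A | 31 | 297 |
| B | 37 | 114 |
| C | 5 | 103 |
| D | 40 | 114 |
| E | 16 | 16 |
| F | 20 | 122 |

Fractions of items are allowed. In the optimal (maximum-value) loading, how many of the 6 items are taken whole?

4

Greedy by value/weight ratio, highest first.
Order: C (103/5=20.60) > A (297/31=9.58) > F (122/20=6.10) > B (114/37=3.08) > D (114/40=2.85) > E (16/16=1.00)
Fill: take C (5 @ 103) → take A (31 @ 297) → take F (20 @ 122) → take B (37 @ 114) → take 9/40 of D → 25.65; 102/102 used.
4 item(s) taken whole; one partial (take 9/40 of D).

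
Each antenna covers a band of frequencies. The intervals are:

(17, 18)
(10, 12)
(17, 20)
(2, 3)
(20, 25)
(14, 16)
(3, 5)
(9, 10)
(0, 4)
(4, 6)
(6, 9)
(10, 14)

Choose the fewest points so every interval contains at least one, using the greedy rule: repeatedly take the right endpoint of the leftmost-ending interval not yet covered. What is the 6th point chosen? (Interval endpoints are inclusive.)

Sort by right endpoint; whenever an interval is uncovered, place a point at its right end.
Sorted: [2,3] [0,4] [3,5] [4,6] [6,9] [9,10] [10,12] [10,14] [14,16] [17,18] [17,20] [20,25]
{[2,3],[0,4],[3,5]} hit by 3; {[4,6],[6,9]} hit by 6; {[9,10],[10,12],[10,14]} hit by 10; {[14,16]} hit by 16; {[17,18],[17,20]} hit by 18; {[20,25]} hit by 25.
Points: 3, 6, 10, 16, 18, 25 (6 total).

25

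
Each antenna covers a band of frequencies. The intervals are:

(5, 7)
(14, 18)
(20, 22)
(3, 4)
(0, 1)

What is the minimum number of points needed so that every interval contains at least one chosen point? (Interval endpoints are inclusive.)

5

Process intervals by earliest right end; each time one isn't hit yet, stab at its right endpoint.
Sorted: [0,1] [3,4] [5,7] [14,18] [20,22]
{[0,1]} hit by 1; {[3,4]} hit by 4; {[5,7]} hit by 7; {[14,18]} hit by 18; {[20,22]} hit by 22.
Points: 1, 4, 7, 18, 22 (5 total).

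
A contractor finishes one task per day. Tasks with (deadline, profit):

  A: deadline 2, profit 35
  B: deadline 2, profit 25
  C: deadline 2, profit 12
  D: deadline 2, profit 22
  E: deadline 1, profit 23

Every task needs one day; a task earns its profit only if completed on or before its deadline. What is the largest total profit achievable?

Sort by profit descending; place each in the latest free slot ≤ its deadline.
By profit: A(d2,35), B(d2,25), E(d1,23), D(d2,22), C(d2,12)
A→slot 2; B→slot 1; E skipped; D skipped; C skipped.
Profit = 25 + 35 = 60

60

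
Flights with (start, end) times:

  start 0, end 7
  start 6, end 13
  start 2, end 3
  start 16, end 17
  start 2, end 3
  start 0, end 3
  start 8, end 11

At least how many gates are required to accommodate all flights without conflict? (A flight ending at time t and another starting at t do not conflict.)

The answer is the maximum number of intervals overlapping at any instant.
Events (time:±→running): 0:+→1 0:+→2 2:+→3 2:+→4 … peak 4.

4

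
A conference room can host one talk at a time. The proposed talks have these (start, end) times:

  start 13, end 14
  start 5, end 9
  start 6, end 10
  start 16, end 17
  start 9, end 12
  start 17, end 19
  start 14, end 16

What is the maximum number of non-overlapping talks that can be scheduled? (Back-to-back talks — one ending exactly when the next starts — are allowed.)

6

Order by finish time; keep every interval that doesn't clash with the previous kept one.
By end time: (5,9), (6,10), (9,12), (13,14), (14,16), (16,17), (17,19).
Pick (5,9); next start ≥ 9 → (9,12); next start ≥ 12 → (13,14); next start ≥ 14 → (14,16); next start ≥ 16 → (16,17); next start ≥ 17 → (17,19).
Selected 6 talks.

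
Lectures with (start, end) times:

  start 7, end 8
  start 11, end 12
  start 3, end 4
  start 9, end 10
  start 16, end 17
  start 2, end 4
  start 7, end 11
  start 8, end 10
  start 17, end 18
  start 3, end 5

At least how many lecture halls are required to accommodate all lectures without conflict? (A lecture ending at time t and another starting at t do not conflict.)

3

Events (time:±→running): 2:+→1 3:+→2 3:+→3 … peak 3.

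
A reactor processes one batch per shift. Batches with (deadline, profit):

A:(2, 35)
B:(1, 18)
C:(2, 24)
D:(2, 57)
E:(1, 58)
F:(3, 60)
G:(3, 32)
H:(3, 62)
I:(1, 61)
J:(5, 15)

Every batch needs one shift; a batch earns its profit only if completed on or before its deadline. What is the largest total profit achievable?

198

Profit order: H=62 I=61 F=60 E=58 D=57 A=35 G=32 C=24 B=18 J=15
Assign: H→slot 3, I→slot 1, F→slot 2, E skipped, D skipped, A skipped, G skipped, C skipped, B skipped, J→slot 5.
Slots: [1:I] [2:F] [3:H] [5:J]
Profit = 61 + 60 + 62 + 15 = 198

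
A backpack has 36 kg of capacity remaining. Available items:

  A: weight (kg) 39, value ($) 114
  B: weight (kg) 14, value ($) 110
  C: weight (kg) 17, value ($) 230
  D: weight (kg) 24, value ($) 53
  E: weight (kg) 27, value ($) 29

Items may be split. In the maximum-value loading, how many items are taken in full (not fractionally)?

Greedy by value/weight ratio, highest first.
Ratios (sorted): C 13.53, B 7.86, A 2.92, D 2.21, E 1.07
take C (17 @ 230); take B (14 @ 110); take 5/39 of A → 14.62. Capacity used 36/36.
2 item(s) taken whole; one partial (take 5/39 of A).

2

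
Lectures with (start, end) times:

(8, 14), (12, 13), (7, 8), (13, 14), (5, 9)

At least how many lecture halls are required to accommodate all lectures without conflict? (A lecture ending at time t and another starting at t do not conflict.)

2

Count concurrent intervals with a sweep; the peak is the room count.
starts: [5, 7, 8, 12, 13]
ends:   [8, 9, 13, 14, 14]
s5→1 s7→2  — peak 2.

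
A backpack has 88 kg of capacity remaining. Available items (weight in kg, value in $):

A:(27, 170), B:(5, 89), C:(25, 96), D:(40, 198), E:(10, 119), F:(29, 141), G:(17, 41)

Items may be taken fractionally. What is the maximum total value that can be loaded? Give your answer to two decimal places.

605.17

Sort by value per unit weight and fill in that order.
Ratios (sorted): B 17.80, E 11.90, A 6.30, D 4.95, F 4.86, C 3.84, G 2.41
take B (5 @ 89); take E (10 @ 119); take A (27 @ 170); take D (40 @ 198); take 6/29 of F → 29.17. Capacity used 88/88.
Total value = 605.17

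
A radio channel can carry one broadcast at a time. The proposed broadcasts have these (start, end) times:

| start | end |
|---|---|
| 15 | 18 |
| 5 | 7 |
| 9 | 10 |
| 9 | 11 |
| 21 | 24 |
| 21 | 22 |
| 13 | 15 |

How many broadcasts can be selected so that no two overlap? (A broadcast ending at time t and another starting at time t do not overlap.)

Sorted by end: (5,7)  (9,10)  (9,11)  (13,15)  (15,18)  (21,22)  (21,24)
take (5,7); take (9,10); take (13,15); take (15,18); take (21,22).
Selected 5 broadcasts.

5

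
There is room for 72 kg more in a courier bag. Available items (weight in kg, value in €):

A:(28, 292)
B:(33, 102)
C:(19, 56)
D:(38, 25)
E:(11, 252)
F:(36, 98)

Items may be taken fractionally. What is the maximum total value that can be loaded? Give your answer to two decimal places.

646.00

Sort by value per unit weight and fill in that order.
Ratios (sorted): E 22.91, A 10.43, B 3.09, C 2.95, F 2.72, D 0.66
take E (11 @ 252); take A (28 @ 292); take B (33 @ 102). Capacity used 72/72.
Total value = 646.00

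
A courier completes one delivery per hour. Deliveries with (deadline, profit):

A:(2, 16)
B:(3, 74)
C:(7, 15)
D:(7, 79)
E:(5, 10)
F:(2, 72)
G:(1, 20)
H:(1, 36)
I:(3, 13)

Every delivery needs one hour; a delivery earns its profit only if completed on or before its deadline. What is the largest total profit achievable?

Sort by profit descending; place each in the latest free slot ≤ its deadline.
Profit order: D=79 B=74 F=72 H=36 G=20 A=16 C=15 I=13 E=10
Assign: D→slot 7, B→slot 3, F→slot 2, H→slot 1, G skipped, A skipped, C→slot 6, I skipped, E→slot 5.
Slots: [1:H] [2:F] [3:B] [5:E] [6:C] [7:D]
Profit = 36 + 72 + 74 + 10 + 15 + 79 = 286

286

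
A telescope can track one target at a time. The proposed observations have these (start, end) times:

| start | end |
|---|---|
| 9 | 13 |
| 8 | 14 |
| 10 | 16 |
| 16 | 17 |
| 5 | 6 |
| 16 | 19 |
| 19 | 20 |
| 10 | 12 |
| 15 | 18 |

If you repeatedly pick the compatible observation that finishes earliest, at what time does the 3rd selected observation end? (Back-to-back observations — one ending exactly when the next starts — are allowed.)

By end time: (5,6), (10,12), (9,13), (8,14), (10,16), (16,17), (15,18), (16,19), (19,20).
Pick (5,6); next start ≥ 6 → (10,12); next start ≥ 12 → (16,17); next start ≥ 17 → (19,20).
Selected: (5,6) (10,12) (16,17) (19,20)

17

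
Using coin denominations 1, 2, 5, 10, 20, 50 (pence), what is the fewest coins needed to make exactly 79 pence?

Greedy: take as many of the largest coin as possible, then repeat with the remainder.
79 − 1×50→29 − 1×20→9 − 1×5→4 − 2×2→0
Total coins = 1 + 1 + 1 + 2 = 5

5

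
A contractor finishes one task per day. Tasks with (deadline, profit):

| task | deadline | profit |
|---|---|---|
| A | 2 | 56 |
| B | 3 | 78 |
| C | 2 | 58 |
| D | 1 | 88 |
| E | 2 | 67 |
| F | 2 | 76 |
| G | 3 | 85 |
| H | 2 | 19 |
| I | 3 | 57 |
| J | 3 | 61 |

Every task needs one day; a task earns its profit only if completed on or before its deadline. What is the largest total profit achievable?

Take jobs in profit order; each goes to the latest open slot no later than its deadline.
Profit order: D=88 G=85 B=78 F=76 E=67 J=61 C=58 I=57 A=56 H=19
Assign: D→slot 1, G→slot 3, B→slot 2, F skipped, E skipped, J skipped, C skipped, I skipped, A skipped, H skipped.
Slots: [1:D] [2:B] [3:G]
Profit = 88 + 78 + 85 = 251

251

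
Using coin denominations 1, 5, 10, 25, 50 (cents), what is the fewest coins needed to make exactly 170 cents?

5

Greedy: take as many of the largest coin as possible, then repeat with the remainder.
170 − 3×50→20 − 2×10→0
Total coins = 3 + 2 = 5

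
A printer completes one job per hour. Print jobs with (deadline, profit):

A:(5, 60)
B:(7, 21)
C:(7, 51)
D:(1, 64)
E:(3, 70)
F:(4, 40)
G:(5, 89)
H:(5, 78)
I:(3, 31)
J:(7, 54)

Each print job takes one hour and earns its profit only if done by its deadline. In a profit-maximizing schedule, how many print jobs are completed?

Take jobs in profit order; each goes to the latest open slot no later than its deadline.
By profit: G(d5,89), H(d5,78), E(d3,70), D(d1,64), A(d5,60), J(d7,54), C(d7,51), F(d4,40), I(d3,31), B(d7,21)
G→slot 5; H→slot 4; E→slot 3; D→slot 1; A→slot 2; J→slot 7; C→slot 6; F skipped; I skipped; B skipped.
7 of 10 scheduled.

7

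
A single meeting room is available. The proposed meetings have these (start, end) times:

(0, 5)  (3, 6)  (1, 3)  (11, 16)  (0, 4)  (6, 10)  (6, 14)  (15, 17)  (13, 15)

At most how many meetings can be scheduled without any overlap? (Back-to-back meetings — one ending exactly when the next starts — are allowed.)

5

Sorted by end: (1,3)  (0,4)  (0,5)  (3,6)  (6,10)  (6,14)  (13,15)  (11,16)  (15,17)
take (1,3); take (3,6); take (6,10); take (13,15); take (15,17).
Selected 5 meetings.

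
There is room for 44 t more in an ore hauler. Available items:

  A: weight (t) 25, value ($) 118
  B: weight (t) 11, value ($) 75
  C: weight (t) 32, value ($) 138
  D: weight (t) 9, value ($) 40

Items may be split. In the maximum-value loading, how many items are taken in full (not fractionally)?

Ratios (sorted): B 6.82, A 4.72, D 4.44, C 4.31
take B (11 @ 75); take A (25 @ 118); take 8/9 of D → 35.56. Capacity used 44/44.
2 item(s) taken whole; one partial (take 8/9 of D).

2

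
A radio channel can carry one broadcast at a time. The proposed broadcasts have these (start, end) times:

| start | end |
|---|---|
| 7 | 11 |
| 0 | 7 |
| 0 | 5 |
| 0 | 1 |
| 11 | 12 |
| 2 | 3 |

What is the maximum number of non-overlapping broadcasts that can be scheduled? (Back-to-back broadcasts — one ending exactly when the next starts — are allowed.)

4

Order by finish time; keep every interval that doesn't clash with the previous kept one.
Sorted by end: (0,1)  (2,3)  (0,5)  (0,7)  (7,11)  (11,12)
take (0,1); take (2,3); take (7,11); take (11,12).
Selected 4 broadcasts.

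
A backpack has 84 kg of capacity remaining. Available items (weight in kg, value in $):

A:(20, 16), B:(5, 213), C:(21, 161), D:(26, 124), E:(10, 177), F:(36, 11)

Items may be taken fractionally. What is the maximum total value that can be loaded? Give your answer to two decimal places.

Sort by value per unit weight and fill in that order.
Order: B (213/5=42.60) > E (177/10=17.70) > C (161/21=7.67) > D (124/26=4.77) > A (16/20=0.80) > F (11/36=0.31)
Fill: take B (5 @ 213) → take E (10 @ 177) → take C (21 @ 161) → take D (26 @ 124) → take A (20 @ 16) → take 2/36 of F → 0.61; 84/84 used.
Total value = 691.61

691.61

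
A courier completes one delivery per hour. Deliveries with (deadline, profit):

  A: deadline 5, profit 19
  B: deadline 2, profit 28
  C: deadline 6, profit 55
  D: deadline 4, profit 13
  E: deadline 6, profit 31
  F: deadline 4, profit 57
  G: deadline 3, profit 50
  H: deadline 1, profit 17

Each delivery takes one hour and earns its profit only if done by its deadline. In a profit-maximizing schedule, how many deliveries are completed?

6

Profit order: F=57 C=55 G=50 E=31 B=28 A=19 H=17 D=13
Assign: F→slot 4, C→slot 6, G→slot 3, E→slot 5, B→slot 2, A→slot 1, H skipped, D skipped.
Slots: [1:A] [2:B] [3:G] [4:F] [5:E] [6:C]
6 of 8 scheduled.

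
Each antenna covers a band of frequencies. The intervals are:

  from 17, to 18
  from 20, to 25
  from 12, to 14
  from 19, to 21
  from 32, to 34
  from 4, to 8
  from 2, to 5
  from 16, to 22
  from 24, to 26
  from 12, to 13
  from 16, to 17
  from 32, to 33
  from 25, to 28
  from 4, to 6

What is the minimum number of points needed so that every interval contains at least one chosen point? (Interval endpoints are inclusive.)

Sort by right endpoint; whenever an interval is uncovered, place a point at its right end.
By right end: [2,5]  [4,6]  [4,8]  [12,13]  [12,14]  [16,17]  [17,18]  [19,21]  [16,22]  [20,25]  [24,26]  [25,28]  [32,33]  [32,34]
[2,5] uncovered → point at 5; [12,13] uncovered → point at 13; [16,17] uncovered → point at 17; [19,21] uncovered → point at 21; [24,26] uncovered → point at 26; [32,33] uncovered → point at 33.
Points: 5, 13, 17, 21, 26, 33 (6 total).

6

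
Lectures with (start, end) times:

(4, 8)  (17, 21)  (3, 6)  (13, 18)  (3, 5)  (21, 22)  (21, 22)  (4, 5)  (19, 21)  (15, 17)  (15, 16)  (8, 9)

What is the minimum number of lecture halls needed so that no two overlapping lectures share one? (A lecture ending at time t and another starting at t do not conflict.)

Count concurrent intervals with a sweep; the peak is the room count.
starts: [3, 3, 4, 4, 8, 13, 15, 15, 17, 19, 21, 21]
ends:   [5, 5, 6, 8, 9, 16, 17, 18, 21, 21, 22, 22]
s3→1 s3→2 s4→3 s4→4  — peak 4.

4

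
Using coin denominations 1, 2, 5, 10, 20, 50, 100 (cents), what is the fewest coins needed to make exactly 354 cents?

6

354 − 3×100→54 − 1×50→4 − 2×2→0
Total coins = 3 + 1 + 2 = 6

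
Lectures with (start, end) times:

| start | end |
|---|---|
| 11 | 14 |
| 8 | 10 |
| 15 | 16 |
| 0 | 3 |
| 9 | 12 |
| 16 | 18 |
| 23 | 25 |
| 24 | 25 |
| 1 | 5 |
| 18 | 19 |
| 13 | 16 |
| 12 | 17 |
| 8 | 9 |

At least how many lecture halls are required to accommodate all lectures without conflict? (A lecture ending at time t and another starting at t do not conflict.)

3

Count concurrent intervals with a sweep; the peak is the room count.
starts: [0, 1, 8, 8, 9, 11, 12, 13, 15, 16, 18, 23, 24]
ends:   [3, 5, 9, 10, 12, 14, 16, 16, 17, 18, 19, 25, 25]
s0→1 s1→2 e3→1 e5→0 s8→1 s8→2 e9→1 s9→2 e10→1 s11→2 e12→1 s12→2 s13→3  — peak 3.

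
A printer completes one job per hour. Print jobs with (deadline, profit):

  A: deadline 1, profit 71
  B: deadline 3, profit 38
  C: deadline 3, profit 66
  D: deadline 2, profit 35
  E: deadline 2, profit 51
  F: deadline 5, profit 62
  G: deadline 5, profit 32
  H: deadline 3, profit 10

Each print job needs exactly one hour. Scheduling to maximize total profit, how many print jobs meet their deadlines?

Profit order: A=71 C=66 F=62 E=51 B=38 D=35 G=32 H=10
Assign: A→slot 1, C→slot 3, F→slot 5, E→slot 2, B skipped, D skipped, G→slot 4, H skipped.
Slots: [1:A] [2:E] [3:C] [4:G] [5:F]
5 of 8 scheduled.

5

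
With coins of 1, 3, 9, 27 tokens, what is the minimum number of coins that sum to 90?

90 = 3×27 + 1×9
Total coins = 3 + 1 = 4

4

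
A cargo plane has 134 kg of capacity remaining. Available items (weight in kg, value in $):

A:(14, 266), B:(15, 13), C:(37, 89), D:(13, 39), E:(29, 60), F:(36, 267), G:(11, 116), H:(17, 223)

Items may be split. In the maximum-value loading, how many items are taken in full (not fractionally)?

Ratios (sorted): A 19.00, H 13.12, G 10.55, F 7.42, D 3.00, C 2.41, E 2.07, B 0.87
take A (14 @ 266); take H (17 @ 223); take G (11 @ 116); take F (36 @ 267); take D (13 @ 39); take C (37 @ 89); take 6/29 of E → 12.41. Capacity used 134/134.
6 item(s) taken whole; one partial (take 6/29 of E).

6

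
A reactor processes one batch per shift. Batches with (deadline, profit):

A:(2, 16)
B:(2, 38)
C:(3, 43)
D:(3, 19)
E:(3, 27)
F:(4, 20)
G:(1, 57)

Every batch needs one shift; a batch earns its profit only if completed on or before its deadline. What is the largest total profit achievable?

Take jobs in profit order; each goes to the latest open slot no later than its deadline.
By profit: G(d1,57), C(d3,43), B(d2,38), E(d3,27), F(d4,20), D(d3,19), A(d2,16)
G→slot 1; C→slot 3; B→slot 2; E skipped; F→slot 4; D skipped; A skipped.
Profit = 57 + 38 + 43 + 20 = 158

158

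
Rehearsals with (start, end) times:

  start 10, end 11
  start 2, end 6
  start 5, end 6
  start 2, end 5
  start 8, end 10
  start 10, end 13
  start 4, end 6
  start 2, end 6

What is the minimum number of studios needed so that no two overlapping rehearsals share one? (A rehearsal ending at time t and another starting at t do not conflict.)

The answer is the maximum number of intervals overlapping at any instant.
starts: [2, 2, 2, 4, 5, 8, 10, 10]
ends:   [5, 6, 6, 6, 6, 10, 11, 13]
s2→1 s2→2 s2→3 s4→4  — peak 4.

4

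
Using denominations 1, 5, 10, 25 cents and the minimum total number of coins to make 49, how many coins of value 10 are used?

2

49 = 1×25 + 2×10 + 4×1
Count of 10: 2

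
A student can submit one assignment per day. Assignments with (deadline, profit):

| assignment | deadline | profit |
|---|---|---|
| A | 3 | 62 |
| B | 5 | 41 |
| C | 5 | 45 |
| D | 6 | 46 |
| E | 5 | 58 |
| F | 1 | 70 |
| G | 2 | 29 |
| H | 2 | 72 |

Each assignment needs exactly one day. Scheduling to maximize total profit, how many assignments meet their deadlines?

By profit: H(d2,72), F(d1,70), A(d3,62), E(d5,58), D(d6,46), C(d5,45), B(d5,41), G(d2,29)
H→slot 2; F→slot 1; A→slot 3; E→slot 5; D→slot 6; C→slot 4; B skipped; G skipped.
6 of 8 scheduled.

6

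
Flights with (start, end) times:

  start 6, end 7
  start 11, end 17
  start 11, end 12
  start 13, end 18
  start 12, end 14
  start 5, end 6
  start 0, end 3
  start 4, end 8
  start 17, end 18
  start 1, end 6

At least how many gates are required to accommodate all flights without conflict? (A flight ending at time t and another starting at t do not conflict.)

3

Events (time:±→running): 0:+→1 1:+→2 3:-→1 4:+→2 5:+→3 … peak 3.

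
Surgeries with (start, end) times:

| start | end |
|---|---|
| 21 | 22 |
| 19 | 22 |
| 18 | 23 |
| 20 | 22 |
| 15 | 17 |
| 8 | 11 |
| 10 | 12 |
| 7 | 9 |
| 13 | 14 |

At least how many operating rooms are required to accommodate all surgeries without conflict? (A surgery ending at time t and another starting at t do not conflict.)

Count concurrent intervals with a sweep; the peak is the room count.
Events (time:±→running): 7:+→1 8:+→2 9:-→1 10:+→2 11:-→1 12:-→0 13:+→1 14:-→0 15:+→1 17:-→0 18:+→1 19:+→2 20:+→3 21:+→4 … peak 4.

4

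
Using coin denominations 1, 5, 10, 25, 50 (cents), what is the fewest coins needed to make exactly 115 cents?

Use the largest denomination that fits, subtract, and repeat.
115 − 2×50→15 − 1×10→5 − 1×5→0
Total coins = 2 + 1 + 1 = 4

4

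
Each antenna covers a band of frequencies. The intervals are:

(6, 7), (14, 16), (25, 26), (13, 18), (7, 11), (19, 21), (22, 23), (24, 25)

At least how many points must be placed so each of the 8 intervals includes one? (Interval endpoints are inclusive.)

5

Process intervals by earliest right end; each time one isn't hit yet, stab at its right endpoint.
Sorted: [6,7] [7,11] [14,16] [13,18] [19,21] [22,23] [24,25] [25,26]
{[6,7],[7,11]} hit by 7; {[14,16],[13,18]} hit by 16; {[19,21]} hit by 21; {[22,23]} hit by 23; {[24,25],[25,26]} hit by 25.
Points: 7, 16, 21, 23, 25 (5 total).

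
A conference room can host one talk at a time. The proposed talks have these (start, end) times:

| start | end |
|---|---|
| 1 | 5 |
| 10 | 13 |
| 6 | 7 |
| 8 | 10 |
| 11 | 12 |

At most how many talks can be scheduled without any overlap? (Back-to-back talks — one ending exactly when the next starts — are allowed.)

4

Sort by end time and greedily take each interval whose start is ≥ the last chosen end.
Sorted by end: (1,5)  (6,7)  (8,10)  (11,12)  (10,13)
take (1,5); take (6,7); take (8,10); take (11,12); skip (10,13).
Selected 4 talks.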